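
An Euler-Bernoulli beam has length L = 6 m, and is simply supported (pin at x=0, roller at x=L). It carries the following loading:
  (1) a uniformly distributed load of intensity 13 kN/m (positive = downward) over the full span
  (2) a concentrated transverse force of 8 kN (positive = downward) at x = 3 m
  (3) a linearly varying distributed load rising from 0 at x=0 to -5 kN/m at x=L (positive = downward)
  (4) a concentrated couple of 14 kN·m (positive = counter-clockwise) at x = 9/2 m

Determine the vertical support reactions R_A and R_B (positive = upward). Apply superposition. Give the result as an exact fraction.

R_A = 121/3 kN, R_B = 92/3 kN

Load 1 — uniform load w=13 kN/m over full span:
  R_A = wL/2 = 13·6/2 = 39 kN
  R_B = wL/2 = 13·6/2 = 39 kN
Load 2 — point force P=8 kN at a=3 m (b=L-a=3):
  R_A = Pb/L = 8·3/6 = 4 kN
  R_B = Pa/L = 8·3/6 = 4 kN
Load 3 — triangular load w₀=-5 kN/m (0→w₀ over full span):
  R_A = w₀L/6 = (-5)·6/6 = -5 kN
  R_B = w₀L/3 = (-5)·6/3 = -10 kN
Load 4 — applied couple M₀=14 kN·m at a=9/2 m (b=L-a=3/2):
  R_A = M₀/L = 14/6 = 7/3 kN
  R_B = -M₀/L = -14/6 = -7/3 kN
Superposition: R_A = 121/3 kN, R_B = 92/3 kN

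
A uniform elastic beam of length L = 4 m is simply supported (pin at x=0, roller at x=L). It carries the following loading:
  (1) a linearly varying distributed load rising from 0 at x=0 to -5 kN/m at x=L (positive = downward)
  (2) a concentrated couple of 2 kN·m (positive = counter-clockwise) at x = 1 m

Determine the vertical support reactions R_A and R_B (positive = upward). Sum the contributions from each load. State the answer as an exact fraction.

Load 1 — triangular load w₀=-5 kN/m (0→w₀ over full span):
  R_A = w₀L/6 = (-5)·4/6 = -10/3 kN
  R_B = w₀L/3 = (-5)·4/3 = -20/3 kN
Load 2 — applied couple M₀=2 kN·m at a=1 m (b=L-a=3):
  R_A = M₀/L = 2/4 = 1/2 kN
  R_B = -M₀/L = -2/4 = -1/2 kN
Superposition: R_A = -17/6 kN, R_B = -43/6 kN

R_A = -17/6 kN, R_B = -43/6 kN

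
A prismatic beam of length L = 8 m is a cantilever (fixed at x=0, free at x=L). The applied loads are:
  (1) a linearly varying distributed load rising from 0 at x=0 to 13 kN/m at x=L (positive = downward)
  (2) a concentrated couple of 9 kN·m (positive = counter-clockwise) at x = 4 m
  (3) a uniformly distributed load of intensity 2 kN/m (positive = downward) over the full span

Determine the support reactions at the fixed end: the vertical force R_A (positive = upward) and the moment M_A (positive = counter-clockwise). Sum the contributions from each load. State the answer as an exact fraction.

R_A = 68 kN, M_A = 997/3 kN·m

Load 1 — triangular load w₀=13 kN/m (0→w₀ over full span):
  R_A = w₀L/2 = 13·8/2 = 52 kN
  M_A = w₀L²/3 = 13·8²/3 = 832/3 kN·m
Load 2 — applied couple M₀=9 kN·m at a=4 m (b=L-a=4):
  R_A = 0 kN
  M_A = -M₀ = -9 kN·m
Load 3 — uniform load w=2 kN/m over full span:
  R_A = wL = 2·8 = 16 kN
  M_A = wL²/2 = 2·8²/2 = 64 kN·m
Superposition: R_A = 68 kN, M_A = 997/3 kN·m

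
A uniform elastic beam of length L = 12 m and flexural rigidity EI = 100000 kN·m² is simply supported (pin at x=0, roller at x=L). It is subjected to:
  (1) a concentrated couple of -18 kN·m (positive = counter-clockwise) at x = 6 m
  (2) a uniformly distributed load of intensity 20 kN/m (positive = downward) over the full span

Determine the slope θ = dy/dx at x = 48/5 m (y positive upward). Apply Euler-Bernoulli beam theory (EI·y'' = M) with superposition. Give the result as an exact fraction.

Load 1 — applied couple M₀=-18 kN·m at a=6 m (b=L-a=6):
  θ_1 = (M₀x²/(2L)-M₀(x-a)+C₁)/EI  [x>a] with C₁=M₀(3b²-L²)/(6L)=9 = ((-18)·(48/5)²/(2·12)-(-18)·((48/5)-6)+9)/100000 = 117/2500000 rad
Load 2 — uniform load w=20 kN/m over full span:
  θ_2 = -w(L³-6Lx²+4x³)/(24EI) = -20·(12³-6·12·(48/5)²+4·(48/5)³)/(24·100000) = 891/78125 rad
Superposition: θ = Σ θ_i = 28629/2500000 rad ≈ 0.011452 rad

θ(48/5) = 28629/2500000 rad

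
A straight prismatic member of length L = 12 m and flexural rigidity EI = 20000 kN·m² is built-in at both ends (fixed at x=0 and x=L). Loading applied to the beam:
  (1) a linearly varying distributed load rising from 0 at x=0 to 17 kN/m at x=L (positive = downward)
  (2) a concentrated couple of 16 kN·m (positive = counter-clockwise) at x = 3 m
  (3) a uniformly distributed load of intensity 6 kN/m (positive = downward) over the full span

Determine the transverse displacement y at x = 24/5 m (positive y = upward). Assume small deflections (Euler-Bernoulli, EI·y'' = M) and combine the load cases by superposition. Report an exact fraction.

y(24/5) = -1305477/39062500 m

Load 1 — triangular load w₀=17 kN/m (0→w₀ over full span):
  y_1 = -w₀x²(L-x)²(x+2L)/(120LEI) = -17·(24/5)²·(12-(24/5))²·((24/5)+2·12)/(120·12·20000) = -198288/9765625 m
Load 2 — applied couple M₀=16 kN·m at a=3 m (b=L-a=9):
  y_2 = (R_Ax³/6 - M_Ax²/2 - M₀(x-a)²/2)/EI  [x>a] with R_A=3/2, M_A=-3 = ((3/2)·(24/5)³/6 - (-3)·(24/5)²/2 - 16·((24/5)-3)²/2)/20000 = 567/312500 m
Load 3 — uniform load w=6 kN/m over full span:
  y_3 = -wx²(L-x)²/(24EI) = -6·(24/5)²·(12-(24/5))²/(24·20000) = -5832/390625 m
Superposition: y = Σ y_i = -1305477/39062500 m ≈ -0.033420 m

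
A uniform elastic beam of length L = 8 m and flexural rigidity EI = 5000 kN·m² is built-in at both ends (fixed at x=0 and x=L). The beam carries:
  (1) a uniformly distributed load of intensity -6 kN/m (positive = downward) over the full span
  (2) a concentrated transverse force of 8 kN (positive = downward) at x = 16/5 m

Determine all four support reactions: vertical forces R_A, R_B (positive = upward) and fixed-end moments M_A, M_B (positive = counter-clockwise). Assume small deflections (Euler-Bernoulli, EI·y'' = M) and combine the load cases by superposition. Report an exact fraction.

R_A = -2352/125 kN, M_A = -2848/125 kN·m, R_B = -2648/125 kN, M_B = 3232/125 kN·m

Load 1 — uniform load w=-6 kN/m over full span:
  R_A = wL/2 = (-6)·8/2 = -24 kN
  M_A = wL²/12 = (-6)·8²/12 = -32 kN·m
  R_B = wL/2 = (-6)·8/2 = -24 kN
  M_B = -wL²/12 = -(-6)·8²/12 = 32 kN·m
Load 2 — point force P=8 kN at a=16/5 m (b=L-a=24/5):
  R_A = Pb²(3a+b)/L³ = 8·(24/5)²·(3·(16/5)+(24/5))/8³ = 648/125 kN
  M_A = Pab²/L² = 8·(16/5)·(24/5)²/8² = 1152/125 kN·m
  R_B = Pa²(a+3b)/L³ = 8·(16/5)²·((16/5)+3·(24/5))/8³ = 352/125 kN
  M_B = -Pa²b/L² = -8·(16/5)²·(24/5)/8² = -768/125 kN·m
Superposition: R_A = -2352/125 kN, M_A = -2848/125 kN·m, R_B = -2648/125 kN, M_B = 3232/125 kN·m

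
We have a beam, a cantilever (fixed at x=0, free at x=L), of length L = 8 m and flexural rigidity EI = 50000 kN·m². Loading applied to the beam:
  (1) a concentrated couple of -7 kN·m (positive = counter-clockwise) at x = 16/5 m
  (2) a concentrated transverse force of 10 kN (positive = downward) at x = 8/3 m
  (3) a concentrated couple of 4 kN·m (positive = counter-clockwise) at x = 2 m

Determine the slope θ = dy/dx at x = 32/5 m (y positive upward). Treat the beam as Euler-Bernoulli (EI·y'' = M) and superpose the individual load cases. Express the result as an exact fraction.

Load 1 — applied couple M₀=-7 kN·m at a=16/5 m (b=L-a=24/5):
  θ_1 = M₀a/EI  [x>a] = (-7)·(16/5)/50000 = -7/15625 rad
Load 2 — point force P=10 kN at a=8/3 m (b=L-a=16/3):
  θ_2 = -Pa²/(2EI)  [x>a] = -10·(8/3)²/(2·50000) = -4/5625 rad
Load 3 — applied couple M₀=4 kN·m at a=2 m (b=L-a=6):
  θ_3 = M₀a/EI  [x>a] = 4·2/50000 = 1/6250 rad
Superposition: θ = Σ θ_i = -281/281250 rad ≈ -0.000999 rad

θ(32/5) = -281/281250 rad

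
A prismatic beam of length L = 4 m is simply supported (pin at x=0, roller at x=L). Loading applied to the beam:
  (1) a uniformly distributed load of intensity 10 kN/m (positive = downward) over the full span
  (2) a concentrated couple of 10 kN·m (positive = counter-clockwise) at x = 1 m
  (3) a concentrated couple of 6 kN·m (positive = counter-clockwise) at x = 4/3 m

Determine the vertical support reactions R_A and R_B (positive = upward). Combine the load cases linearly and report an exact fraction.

Load 1 — uniform load w=10 kN/m over full span:
  R_A = wL/2 = 10·4/2 = 20 kN
  R_B = wL/2 = 10·4/2 = 20 kN
Load 2 — applied couple M₀=10 kN·m at a=1 m (b=L-a=3):
  R_A = M₀/L = 10/4 = 5/2 kN
  R_B = -M₀/L = -10/4 = -5/2 kN
Load 3 — applied couple M₀=6 kN·m at a=4/3 m (b=L-a=8/3):
  R_A = M₀/L = 6/4 = 3/2 kN
  R_B = -M₀/L = -6/4 = -3/2 kN
Superposition: R_A = 24 kN, R_B = 16 kN

R_A = 24 kN, R_B = 16 kN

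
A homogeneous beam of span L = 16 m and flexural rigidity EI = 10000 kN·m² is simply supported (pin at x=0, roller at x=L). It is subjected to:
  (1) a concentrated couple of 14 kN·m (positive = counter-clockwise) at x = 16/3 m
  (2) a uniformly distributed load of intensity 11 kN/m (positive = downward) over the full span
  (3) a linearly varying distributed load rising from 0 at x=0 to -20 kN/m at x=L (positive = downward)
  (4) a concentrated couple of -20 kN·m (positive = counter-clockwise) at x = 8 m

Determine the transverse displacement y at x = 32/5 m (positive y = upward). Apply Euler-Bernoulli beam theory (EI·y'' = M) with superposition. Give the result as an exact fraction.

y(32/5) = -160608/1953125 m

Load 1 — applied couple M₀=14 kN·m at a=16/3 m (b=L-a=32/3):
  y_1 = (M₀x³/(6L)-M₀(x-a)²/2+C₁x)/EI  [x>a] with C₁=M₀(3b²-L²)/(6L)=112/9 = (14·(32/5)³/(6·16)-14·((32/5)-(16/3))²/2+(112/9)·(32/5))/10000 = 2576/234375 m
Load 2 — uniform load w=11 kN/m over full span:
  y_2 = -wx(L³-2Lx²+x³)/(24EI) = -11·(32/5)·(16³-2·16·(32/5)²+(32/5)³)/(24·10000) = -349184/390625 m
Load 3 — triangular load w₀=-20 kN/m (0→w₀ over full span):
  y_3 = -w₀x(7L⁴-10L²x²+3x⁴)/(360LEI) = -(-20)·(32/5)·(7·16⁴-10·16²·(32/5)²+3·(32/5)⁴)/(360·16·10000) = 4673536/5859375 m
Load 4 — applied couple M₀=-20 kN·m at a=8 m (b=L-a=8):
  y_4 = (M₀x³/(6L)+C₁x)/EI  [x≤a] with C₁=M₀(3b²-L²)/(6L)=40/3 = ((-20)·(32/5)³/(6·16)+(40/3)·(32/5))/10000 = 48/15625 m
Superposition: y = Σ y_i = -160608/1953125 m ≈ -0.082231 m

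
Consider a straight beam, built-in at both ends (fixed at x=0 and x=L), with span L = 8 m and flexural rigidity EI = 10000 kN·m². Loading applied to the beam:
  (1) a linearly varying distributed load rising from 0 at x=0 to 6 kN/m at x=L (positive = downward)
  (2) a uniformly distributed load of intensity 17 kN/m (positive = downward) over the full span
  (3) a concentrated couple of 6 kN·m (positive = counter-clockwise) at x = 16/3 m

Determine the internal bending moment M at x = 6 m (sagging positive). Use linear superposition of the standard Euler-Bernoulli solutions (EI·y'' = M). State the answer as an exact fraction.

M(6) = 191/15 kN·m

Load 1 — triangular load w₀=6 kN/m (0→w₀ over full span):
  M_1 = 3w₀Lx/20 - w₀L²/30 - w₀x³/(6L) = 3·6·8·6/20 - 6·8²/30 - 6·6³/(6·8) = 17/5 kN·m
Load 2 — uniform load w=17 kN/m over full span:
  M_2 = wLx/2 - wL²/12 - wx²/2 = 17·8·6/2 - 17·8²/12 - 17·6²/2 = 34/3 kN·m
Load 3 — applied couple M₀=6 kN·m at a=16/3 m (b=L-a=8/3):
  M_3 = R_Ax - M_A - M₀  [x>a] with R_A=1, M_A=2 = 1·6 - 2 - 6 = -2 kN·m
Superposition: M = Σ M_i = 191/15 kN·m ≈ 12.733333 kN·m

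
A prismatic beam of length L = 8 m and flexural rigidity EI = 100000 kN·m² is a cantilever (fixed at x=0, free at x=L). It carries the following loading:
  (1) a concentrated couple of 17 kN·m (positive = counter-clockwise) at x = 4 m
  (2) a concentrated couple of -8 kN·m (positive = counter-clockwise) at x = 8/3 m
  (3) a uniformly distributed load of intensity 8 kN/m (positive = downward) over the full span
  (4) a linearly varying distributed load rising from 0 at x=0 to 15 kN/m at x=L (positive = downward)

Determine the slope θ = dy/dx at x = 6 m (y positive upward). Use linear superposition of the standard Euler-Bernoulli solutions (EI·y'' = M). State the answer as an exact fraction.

θ(6) = -18799/1200000 rad

Load 1 — applied couple M₀=17 kN·m at a=4 m (b=L-a=4):
  θ_1 = M₀a/EI  [x>a] = 17·4/100000 = 17/25000 rad
Load 2 — applied couple M₀=-8 kN·m at a=8/3 m (b=L-a=16/3):
  θ_2 = M₀a/EI  [x>a] = (-8)·(8/3)/100000 = -2/9375 rad
Load 3 — uniform load w=8 kN/m over full span:
  θ_3 = -wx(x²-3Lx+3L²)/(6EI) = -8·6·(6²-3·8·6+3·8²)/(6·100000) = -21/3125 rad
Load 4 — triangular load w₀=15 kN/m (0→w₀ over full span):
  θ_4 = (w₀Lx²/4-w₀L²x/3-w₀x⁴/(24L))/EI = (15·8·6²/4-15·8²·6/3-15·6⁴/(24·8))/100000 = -753/80000 rad
Superposition: θ = Σ θ_i = -18799/1200000 rad ≈ -0.015666 rad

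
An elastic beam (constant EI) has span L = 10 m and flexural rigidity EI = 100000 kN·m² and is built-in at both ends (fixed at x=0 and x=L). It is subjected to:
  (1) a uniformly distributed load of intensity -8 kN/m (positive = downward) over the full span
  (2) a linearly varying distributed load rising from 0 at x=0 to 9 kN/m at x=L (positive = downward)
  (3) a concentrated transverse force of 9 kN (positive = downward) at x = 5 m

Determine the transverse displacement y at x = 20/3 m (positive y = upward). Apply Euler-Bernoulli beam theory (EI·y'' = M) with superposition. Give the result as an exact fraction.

y(20/3) = 121/388800 m

Load 1 — uniform load w=-8 kN/m over full span:
  y_1 = -wx²(L-x)²/(24EI) = -(-8)·(20/3)²·(10-(20/3))²/(24·100000) = 2/1215 m
Load 2 — triangular load w₀=9 kN/m (0→w₀ over full span):
  y_2 = -w₀x²(L-x)²(x+2L)/(120LEI) = -9·(20/3)²·(10-(20/3))²·((20/3)+2·10)/(120·10·100000) = -2/2025 m
Load 3 — point force P=9 kN at a=5 m (b=L-a=5):
  y_3 = -Pa²(L-x)²(3bL-(3b+a)(L-x))/(6L³EI)  [x>a] = -9·5²·(10-(20/3))²·(3·5·10-(3·5+5)·(10-(20/3)))/(6·10³·100000) = -1/2880 m
Superposition: y = Σ y_i = 121/388800 m ≈ 0.000311 m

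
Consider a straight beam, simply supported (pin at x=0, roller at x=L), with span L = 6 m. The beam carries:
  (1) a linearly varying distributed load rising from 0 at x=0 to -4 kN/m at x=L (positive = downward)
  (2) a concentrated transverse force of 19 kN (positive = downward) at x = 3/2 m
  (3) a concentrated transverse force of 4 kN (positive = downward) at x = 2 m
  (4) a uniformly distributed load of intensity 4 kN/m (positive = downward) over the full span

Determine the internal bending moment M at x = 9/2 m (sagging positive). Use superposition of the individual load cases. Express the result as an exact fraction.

M(9/2) = 59/4 kN·m

Load 1 — triangular load w₀=-4 kN/m (0→w₀ over full span):
  M_1 = w₀Lx/6 - w₀x³/(6L) = (-4)·6·(9/2)/6 - (-4)·(9/2)³/(6·6) = -63/8 kN·m
Load 2 — point force P=19 kN at a=3/2 m (b=L-a=9/2):
  M_2 = Pa(L-x)/L  [x>a] = 19·(3/2)·(6-(9/2))/6 = 57/8 kN·m
Load 3 — point force P=4 kN at a=2 m (b=L-a=4):
  M_3 = Pa(L-x)/L  [x>a] = 4·2·(6-(9/2))/6 = 2 kN·m
Load 4 — uniform load w=4 kN/m over full span:
  M_4 = wx(L-x)/2 = 4·(9/2)·(6-(9/2))/2 = 27/2 kN·m
Superposition: M = Σ M_i = 59/4 kN·m ≈ 14.750000 kN·m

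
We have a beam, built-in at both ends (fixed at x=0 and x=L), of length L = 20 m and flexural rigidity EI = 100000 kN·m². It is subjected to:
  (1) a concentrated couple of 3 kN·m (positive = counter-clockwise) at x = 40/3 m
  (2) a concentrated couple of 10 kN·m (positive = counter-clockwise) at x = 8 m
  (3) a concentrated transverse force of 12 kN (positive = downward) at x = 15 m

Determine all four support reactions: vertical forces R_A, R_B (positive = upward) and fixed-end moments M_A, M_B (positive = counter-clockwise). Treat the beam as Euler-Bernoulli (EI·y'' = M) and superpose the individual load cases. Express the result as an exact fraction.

Load 1 — applied couple M₀=3 kN·m at a=40/3 m (b=L-a=20/3):
  R_A = 6M₀ab/L³ = 6·3·(40/3)·(20/3)/20³ = 1/5 kN
  M_A = M₀b(2a-b)/L² = 3·(20/3)·(2·(40/3)-(20/3))/20² = 1 kN·m
  R_B = -6M₀ab/L³ = -6·3·(40/3)·(20/3)/20³ = -1/5 kN
  M_B = M₀a(2b-a)/L² = 3·(40/3)·(2·(20/3)-(40/3))/20² = 0 kN·m
Load 2 — applied couple M₀=10 kN·m at a=8 m (b=L-a=12):
  R_A = 6M₀ab/L³ = 6·10·8·12/20³ = 18/25 kN
  M_A = M₀b(2a-b)/L² = 10·12·(2·8-12)/20² = 6/5 kN·m
  R_B = -6M₀ab/L³ = -6·10·8·12/20³ = -18/25 kN
  M_B = M₀a(2b-a)/L² = 10·8·(2·12-8)/20² = 16/5 kN·m
Load 3 — point force P=12 kN at a=15 m (b=L-a=5):
  R_A = Pb²(3a+b)/L³ = 12·5²·(3·15+5)/20³ = 15/8 kN
  M_A = Pab²/L² = 12·15·5²/20² = 45/4 kN·m
  R_B = Pa²(a+3b)/L³ = 12·15²·(15+3·5)/20³ = 81/8 kN
  M_B = -Pa²b/L² = -12·15²·5/20² = -135/4 kN·m
Superposition: R_A = 559/200 kN, M_A = 269/20 kN·m, R_B = 1841/200 kN, M_B = -611/20 kN·m

R_A = 559/200 kN, M_A = 269/20 kN·m, R_B = 1841/200 kN, M_B = -611/20 kN·m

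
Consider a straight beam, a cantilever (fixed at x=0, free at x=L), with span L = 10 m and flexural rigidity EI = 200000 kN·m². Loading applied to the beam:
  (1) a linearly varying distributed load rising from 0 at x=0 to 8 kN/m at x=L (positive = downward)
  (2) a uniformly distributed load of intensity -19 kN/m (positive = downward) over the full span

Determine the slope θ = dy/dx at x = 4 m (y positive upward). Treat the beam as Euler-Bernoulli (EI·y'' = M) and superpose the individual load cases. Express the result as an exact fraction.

Load 1 — triangular load w₀=8 kN/m (0→w₀ over full span):
  θ_1 = (w₀Lx²/4-w₀L²x/3-w₀x⁴/(24L))/EI = (8·10·4²/4-8·10²·4/3-8·4⁴/(24·10))/200000 = -59/15625 rad
Load 2 — uniform load w=-19 kN/m over full span:
  θ_2 = -wx(x²-3Lx+3L²)/(6EI) = -(-19)·4·(4²-3·10·4+3·10²)/(6·200000) = 931/75000 rad
Superposition: θ = Σ θ_i = 3239/375000 rad ≈ 0.008637 rad

θ(4) = 3239/375000 rad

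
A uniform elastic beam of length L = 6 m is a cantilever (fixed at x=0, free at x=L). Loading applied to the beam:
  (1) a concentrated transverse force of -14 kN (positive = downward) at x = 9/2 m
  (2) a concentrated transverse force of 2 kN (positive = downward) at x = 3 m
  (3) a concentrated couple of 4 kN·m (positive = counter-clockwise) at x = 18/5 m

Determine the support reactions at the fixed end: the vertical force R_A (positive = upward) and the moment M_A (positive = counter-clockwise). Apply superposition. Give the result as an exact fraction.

R_A = -12 kN, M_A = -61 kN·m

Load 1 — point force P=-14 kN at a=9/2 m (b=L-a=3/2):
  R_A = P = (-14) = -14 kN
  M_A = Pa = (-14)·(9/2) = -63 kN·m
Load 2 — point force P=2 kN at a=3 m (b=L-a=3):
  R_A = P = 2 kN
  M_A = Pa = 2·3 = 6 kN·m
Load 3 — applied couple M₀=4 kN·m at a=18/5 m (b=L-a=12/5):
  R_A = 0 kN
  M_A = -M₀ = -4 kN·m
Superposition: R_A = -12 kN, M_A = -61 kN·m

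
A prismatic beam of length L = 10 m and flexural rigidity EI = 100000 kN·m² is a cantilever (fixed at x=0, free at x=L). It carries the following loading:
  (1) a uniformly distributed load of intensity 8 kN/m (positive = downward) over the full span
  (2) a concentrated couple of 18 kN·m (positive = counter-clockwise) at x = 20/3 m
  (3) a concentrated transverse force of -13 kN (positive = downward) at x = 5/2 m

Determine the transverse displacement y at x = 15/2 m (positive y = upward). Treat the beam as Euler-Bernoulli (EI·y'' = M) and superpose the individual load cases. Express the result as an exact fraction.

y(15/2) = -2269/38400 m

Load 1 — uniform load w=8 kN/m over full span:
  y_1 = -wx²(x²-4Lx+6L²)/(24EI) = -8·(15/2)²·((15/2)²-4·10·(15/2)+6·10²)/(24·100000) = -171/2560 m
Load 2 — applied couple M₀=18 kN·m at a=20/3 m (b=L-a=10/3):
  y_2 = M₀a(2x-a)/(2EI)  [x>a] = 18·(20/3)·(2·(15/2)-(20/3))/(2·100000) = 1/200 m
Load 3 — point force P=-13 kN at a=5/2 m (b=L-a=15/2):
  y_3 = -Pa²(3x-a)/(6EI)  [x>a] = -(-13)·(5/2)²·(3·(15/2)-(5/2))/(6·100000) = 13/4800 m
Superposition: y = Σ y_i = -2269/38400 m ≈ -0.059089 m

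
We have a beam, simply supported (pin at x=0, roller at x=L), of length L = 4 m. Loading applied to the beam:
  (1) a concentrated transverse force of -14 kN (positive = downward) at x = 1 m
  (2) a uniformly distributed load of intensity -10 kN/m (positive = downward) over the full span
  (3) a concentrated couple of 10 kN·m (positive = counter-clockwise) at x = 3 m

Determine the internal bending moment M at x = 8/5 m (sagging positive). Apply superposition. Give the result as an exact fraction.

M(8/5) = -118/5 kN·m

Load 1 — point force P=-14 kN at a=1 m (b=L-a=3):
  M_1 = Pa(L-x)/L  [x>a] = (-14)·1·(4-(8/5))/4 = -42/5 kN·m
Load 2 — uniform load w=-10 kN/m over full span:
  M_2 = wx(L-x)/2 = (-10)·(8/5)·(4-(8/5))/2 = -96/5 kN·m
Load 3 — applied couple M₀=10 kN·m at a=3 m (b=L-a=1):
  M_3 = M₀x/L  [x≤a] = 10·(8/5)/4 = 4 kN·m
Superposition: M = Σ M_i = -118/5 kN·m ≈ -23.600000 kN·m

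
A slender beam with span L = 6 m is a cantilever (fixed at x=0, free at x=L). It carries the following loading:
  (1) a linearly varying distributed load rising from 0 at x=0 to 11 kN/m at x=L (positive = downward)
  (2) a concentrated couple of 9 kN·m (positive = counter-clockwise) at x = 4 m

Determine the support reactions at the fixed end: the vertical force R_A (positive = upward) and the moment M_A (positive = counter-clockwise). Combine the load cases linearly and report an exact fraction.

Load 1 — triangular load w₀=11 kN/m (0→w₀ over full span):
  R_A = w₀L/2 = 11·6/2 = 33 kN
  M_A = w₀L²/3 = 11·6²/3 = 132 kN·m
Load 2 — applied couple M₀=9 kN·m at a=4 m (b=L-a=2):
  R_A = 0 kN
  M_A = -M₀ = -9 kN·m
Superposition: R_A = 33 kN, M_A = 123 kN·m

R_A = 33 kN, M_A = 123 kN·m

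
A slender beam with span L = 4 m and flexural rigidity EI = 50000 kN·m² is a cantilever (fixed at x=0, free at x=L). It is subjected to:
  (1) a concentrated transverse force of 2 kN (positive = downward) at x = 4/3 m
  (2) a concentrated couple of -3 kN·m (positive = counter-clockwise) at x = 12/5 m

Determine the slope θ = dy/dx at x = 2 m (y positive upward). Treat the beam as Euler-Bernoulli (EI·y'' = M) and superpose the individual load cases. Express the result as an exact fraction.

Load 1 — point force P=2 kN at a=4/3 m (b=L-a=8/3):
  θ_1 = -Pa²/(2EI)  [x>a] = -2·(4/3)²/(2·50000) = -1/28125 rad
Load 2 — applied couple M₀=-3 kN·m at a=12/5 m (b=L-a=8/5):
  θ_2 = M₀x/EI  [x≤a] = (-3)·2/50000 = -3/25000 rad
Superposition: θ = Σ θ_i = -7/45000 rad ≈ -0.000156 rad

θ(2) = -7/45000 rad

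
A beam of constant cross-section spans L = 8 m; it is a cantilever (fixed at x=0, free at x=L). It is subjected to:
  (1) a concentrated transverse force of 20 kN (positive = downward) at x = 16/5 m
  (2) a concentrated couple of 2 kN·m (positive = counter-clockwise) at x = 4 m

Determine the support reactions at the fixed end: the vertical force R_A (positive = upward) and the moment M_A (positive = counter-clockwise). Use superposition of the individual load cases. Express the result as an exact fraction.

Load 1 — point force P=20 kN at a=16/5 m (b=L-a=24/5):
  R_A = P = 20 kN
  M_A = Pa = 20·(16/5) = 64 kN·m
Load 2 — applied couple M₀=2 kN·m at a=4 m (b=L-a=4):
  R_A = 0 kN
  M_A = -M₀ = -2 kN·m
Superposition: R_A = 20 kN, M_A = 62 kN·m

R_A = 20 kN, M_A = 62 kN·m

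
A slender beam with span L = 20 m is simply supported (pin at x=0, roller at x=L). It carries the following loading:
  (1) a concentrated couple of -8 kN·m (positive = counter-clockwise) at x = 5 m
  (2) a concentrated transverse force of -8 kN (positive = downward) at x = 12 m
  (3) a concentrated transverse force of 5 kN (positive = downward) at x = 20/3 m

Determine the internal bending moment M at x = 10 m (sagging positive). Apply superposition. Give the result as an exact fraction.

Load 1 — applied couple M₀=-8 kN·m at a=5 m (b=L-a=15):
  M_1 = M₀x/L - M₀  [x>a] = (-8)·10/20 - (-8) = 4 kN·m
Load 2 — point force P=-8 kN at a=12 m (b=L-a=8):
  M_2 = Pbx/L  [x≤a] = (-8)·8·10/20 = -32 kN·m
Load 3 — point force P=5 kN at a=20/3 m (b=L-a=40/3):
  M_3 = Pa(L-x)/L  [x>a] = 5·(20/3)·(20-10)/20 = 50/3 kN·m
Superposition: M = Σ M_i = -34/3 kN·m ≈ -11.333333 kN·m

M(10) = -34/3 kN·m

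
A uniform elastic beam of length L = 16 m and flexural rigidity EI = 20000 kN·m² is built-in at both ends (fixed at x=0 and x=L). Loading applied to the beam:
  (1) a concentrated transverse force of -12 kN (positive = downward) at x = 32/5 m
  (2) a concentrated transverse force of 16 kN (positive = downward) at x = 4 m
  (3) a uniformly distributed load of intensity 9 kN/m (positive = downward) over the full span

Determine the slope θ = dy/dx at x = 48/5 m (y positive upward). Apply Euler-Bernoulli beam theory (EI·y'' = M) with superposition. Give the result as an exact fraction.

Load 1 — point force P=-12 kN at a=32/5 m (b=L-a=48/5):
  θ_1 = Pa²(L-x)(2bL-(3b+a)(L-x))/(2L³EI)  [x>a] = (-12)·(32/5)²·(16-(48/5))·(2·(48/5)·16-(3·(48/5)+(32/5))·(16-(48/5)))/(2·16³·20000) = -3072/1953125 rad
Load 2 — point force P=16 kN at a=4 m (b=L-a=12):
  θ_2 = Pa²(L-x)(2bL-(3b+a)(L-x))/(2L³EI)  [x>a] = 16·4²·(16-(48/5))·(2·12·16-(3·12+4)·(16-(48/5)))/(2·16³·20000) = 4/3125 rad
Load 3 — uniform load w=9 kN/m over full span:
  θ_3 = -wx(L-x)(L-2x)/(12EI) = -9·(48/5)·(16-(48/5))·(16-2·(48/5))/(12·20000) = 576/78125 rad
Superposition: θ = Σ θ_i = 13828/1953125 rad ≈ 0.007080 rad

θ(48/5) = 13828/1953125 rad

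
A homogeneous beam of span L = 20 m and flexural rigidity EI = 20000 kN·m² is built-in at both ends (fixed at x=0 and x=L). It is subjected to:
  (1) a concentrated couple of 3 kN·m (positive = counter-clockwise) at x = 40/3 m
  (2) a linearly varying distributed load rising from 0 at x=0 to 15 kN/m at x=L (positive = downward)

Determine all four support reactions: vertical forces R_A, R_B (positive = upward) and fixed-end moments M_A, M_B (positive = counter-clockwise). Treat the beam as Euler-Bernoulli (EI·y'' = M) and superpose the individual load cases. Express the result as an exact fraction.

R_A = 226/5 kN, M_A = 201 kN·m, R_B = 524/5 kN, M_B = -300 kN·m

Load 1 — applied couple M₀=3 kN·m at a=40/3 m (b=L-a=20/3):
  R_A = 6M₀ab/L³ = 6·3·(40/3)·(20/3)/20³ = 1/5 kN
  M_A = M₀b(2a-b)/L² = 3·(20/3)·(2·(40/3)-(20/3))/20² = 1 kN·m
  R_B = -6M₀ab/L³ = -6·3·(40/3)·(20/3)/20³ = -1/5 kN
  M_B = M₀a(2b-a)/L² = 3·(40/3)·(2·(20/3)-(40/3))/20² = 0 kN·m
Load 2 — triangular load w₀=15 kN/m (0→w₀ over full span):
  R_A = 3w₀L/20 = 3·15·20/20 = 45 kN
  M_A = w₀L²/30 = 15·20²/30 = 200 kN·m
  R_B = 7w₀L/20 = 7·15·20/20 = 105 kN
  M_B = -w₀L²/20 = -15·20²/20 = -300 kN·m
Superposition: R_A = 226/5 kN, M_A = 201 kN·m, R_B = 524/5 kN, M_B = -300 kN·m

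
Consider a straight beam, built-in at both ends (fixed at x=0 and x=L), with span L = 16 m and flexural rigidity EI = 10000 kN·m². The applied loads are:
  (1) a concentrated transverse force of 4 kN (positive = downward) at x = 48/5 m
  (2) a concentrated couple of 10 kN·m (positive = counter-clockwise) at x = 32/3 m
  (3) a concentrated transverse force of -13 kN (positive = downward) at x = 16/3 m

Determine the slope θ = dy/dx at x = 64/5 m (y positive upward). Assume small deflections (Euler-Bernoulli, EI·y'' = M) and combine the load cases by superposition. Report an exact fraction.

θ(64/5) = -60964/52734375 rad

Load 1 — point force P=4 kN at a=48/5 m (b=L-a=32/5):
  θ_1 = Pa²(L-x)(2bL-(3b+a)(L-x))/(2L³EI)  [x>a] = 4·(48/5)²·(16-(64/5))·(2·(32/5)·16-(3·(32/5)+(48/5))·(16-(64/5)))/(2·16³·10000) = 3168/1953125 rad
Load 2 — applied couple M₀=10 kN·m at a=32/3 m (b=L-a=16/3):
  θ_2 = (R_Ax²/2 - M_Ax - M₀(x-a))/EI  [x>a] with R_A=5/6, M_A=10/3 = ((5/6)·(64/5)²/2 - (10/3)·(64/5) - 10·((64/5)-(32/3)))/10000 = 4/9375 rad
Load 3 — point force P=-13 kN at a=16/3 m (b=L-a=32/3):
  θ_3 = Pa²(L-x)(2bL-(3b+a)(L-x))/(2L³EI)  [x>a] = (-13)·(16/3)²·(16-(64/5))·(2·(32/3)·16-(3·(32/3)+(16/3))·(16-(64/5)))/(2·16³·10000) = -1352/421875 rad
Superposition: θ = Σ θ_i = -60964/52734375 rad ≈ -0.001156 rad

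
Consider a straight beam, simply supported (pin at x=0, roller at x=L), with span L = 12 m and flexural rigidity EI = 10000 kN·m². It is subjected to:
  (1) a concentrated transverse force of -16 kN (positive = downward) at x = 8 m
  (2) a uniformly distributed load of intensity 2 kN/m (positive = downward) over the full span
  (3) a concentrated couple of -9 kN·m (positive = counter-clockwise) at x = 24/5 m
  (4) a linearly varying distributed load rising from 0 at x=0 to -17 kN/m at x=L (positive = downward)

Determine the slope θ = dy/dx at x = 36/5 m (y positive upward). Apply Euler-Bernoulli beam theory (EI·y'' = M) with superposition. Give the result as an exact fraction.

Load 1 — point force P=-16 kN at a=8 m (b=L-a=4):
  θ_1 = -Pb(L²-b²-3x²)/(6LEI)  [x≤a] = -(-16)·4·(12²-4²-3·(36/5)²)/(6·12·10000) = -344/140625 rad
Load 2 — uniform load w=2 kN/m over full span:
  θ_2 = -w(L³-6Lx²+4x³)/(24EI) = -2·(12³-6·12·(36/5)²+4·(36/5)³)/(24·10000) = 333/78125 rad
Load 3 — applied couple M₀=-9 kN·m at a=24/5 m (b=L-a=36/5):
  θ_3 = (M₀x²/(2L)-M₀(x-a)+C₁)/EI  [x>a] with C₁=M₀(3b²-L²)/(6L)=-36/25 = ((-9)·(36/5)²/(2·12)-(-9)·((36/5)-(24/5))+(-36/25))/10000 = 9/125000 rad
Load 4 — triangular load w₀=-17 kN/m (0→w₀ over full span):
  θ_4 = -w₀(7L⁴-30L²x²+15x⁴)/(360LEI) = -(-17)·(7·12⁴-30·12²·(36/5)²+15·(36/5)⁴)/(360·12·10000) = -5916/390625 rad
Superposition: θ = Σ θ_i = -372847/28125000 rad ≈ -0.013257 rad

θ(36/5) = -372847/28125000 rad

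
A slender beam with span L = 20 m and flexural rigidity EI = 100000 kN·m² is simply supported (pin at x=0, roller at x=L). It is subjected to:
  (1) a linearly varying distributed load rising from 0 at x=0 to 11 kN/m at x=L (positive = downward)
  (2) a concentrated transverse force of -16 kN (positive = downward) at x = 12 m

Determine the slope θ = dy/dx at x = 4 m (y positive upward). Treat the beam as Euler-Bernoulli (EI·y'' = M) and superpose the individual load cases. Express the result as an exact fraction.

θ(4) = -314/28125 rad

Load 1 — triangular load w₀=11 kN/m (0→w₀ over full span):
  θ_1 = -w₀(7L⁴-30L²x²+15x⁴)/(360LEI) = -11·(7·20⁴-30·20²·4²+15·4⁴)/(360·20·100000) = -2002/140625 rad
Load 2 — point force P=-16 kN at a=12 m (b=L-a=8):
  θ_2 = -Pb(L²-b²-3x²)/(6LEI)  [x≤a] = -(-16)·8·(20²-8²-3·4²)/(6·20·100000) = 48/15625 rad
Superposition: θ = Σ θ_i = -314/28125 rad ≈ -0.011164 rad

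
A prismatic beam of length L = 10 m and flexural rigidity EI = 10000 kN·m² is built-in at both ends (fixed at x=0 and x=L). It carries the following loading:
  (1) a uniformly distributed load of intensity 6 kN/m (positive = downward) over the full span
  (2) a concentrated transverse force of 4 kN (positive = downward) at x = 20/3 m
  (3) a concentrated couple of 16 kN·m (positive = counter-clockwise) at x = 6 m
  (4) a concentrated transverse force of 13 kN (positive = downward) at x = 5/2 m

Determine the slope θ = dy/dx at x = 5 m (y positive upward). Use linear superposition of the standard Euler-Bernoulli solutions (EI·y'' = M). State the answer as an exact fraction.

θ(5) = 55523/86400000 rad

Load 1 — uniform load w=6 kN/m over full span:
  θ_1 = -wx(L-x)(L-2x)/(12EI) = -6·5·(10-5)·(10-2·5)/(12·10000) = 0 rad
Load 2 — point force P=4 kN at a=20/3 m (b=L-a=10/3):
  θ_2 = -Pb²x(2aL-(3a+b)x)/(2L³EI)  [x≤a] = -4·(10/3)²·5·(2·(20/3)·10-(3·(20/3)+(10/3))·5)/(2·10³·10000) = -1/5400 rad
Load 3 — applied couple M₀=16 kN·m at a=6 m (b=L-a=4):
  θ_3 = (R_Ax²/2 - M_Ax)/EI  [x≤a] with R_A=288/125, M_A=128/25 = ((288/125)·5²/2 - (128/25)·5)/10000 = 1/3125 rad
Load 4 — point force P=13 kN at a=5/2 m (b=L-a=15/2):
  θ_4 = Pa²(L-x)(2bL-(3b+a)(L-x))/(2L³EI)  [x>a] = 13·(5/2)²·(10-5)·(2·(15/2)·10-(3·(15/2)+(5/2))·(10-5))/(2·10³·10000) = 13/25600 rad
Superposition: θ = Σ θ_i = 55523/86400000 rad ≈ 0.000643 rad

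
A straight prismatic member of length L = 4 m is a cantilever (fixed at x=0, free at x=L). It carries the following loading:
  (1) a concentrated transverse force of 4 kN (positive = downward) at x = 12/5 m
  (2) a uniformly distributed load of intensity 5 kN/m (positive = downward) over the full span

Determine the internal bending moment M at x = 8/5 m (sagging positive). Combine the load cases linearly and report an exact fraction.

M(8/5) = -88/5 kN·m

Load 1 — point force P=4 kN at a=12/5 m (b=L-a=8/5):
  M_1 = -P(a-x)  [x≤a] = -4·((12/5)-(8/5)) = -16/5 kN·m
Load 2 — uniform load w=5 kN/m over full span:
  M_2 = -w(L-x)²/2 = -5·(4-(8/5))²/2 = -72/5 kN·m
Superposition: M = Σ M_i = -88/5 kN·m ≈ -17.600000 kN·m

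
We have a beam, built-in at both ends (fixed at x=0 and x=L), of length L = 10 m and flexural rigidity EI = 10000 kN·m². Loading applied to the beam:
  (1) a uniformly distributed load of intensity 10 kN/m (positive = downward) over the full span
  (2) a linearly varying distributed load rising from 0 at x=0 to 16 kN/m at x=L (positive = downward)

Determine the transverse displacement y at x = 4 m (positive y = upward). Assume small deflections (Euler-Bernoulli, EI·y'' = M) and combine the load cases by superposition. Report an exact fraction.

Load 1 — uniform load w=10 kN/m over full span:
  y_1 = -wx²(L-x)²/(24EI) = -10·4²·(10-4)²/(24·10000) = -3/125 m
Load 2 — triangular load w₀=16 kN/m (0→w₀ over full span):
  y_2 = -w₀x²(L-x)²(x+2L)/(120LEI) = -16·4²·(10-4)²·(4+2·10)/(120·10·10000) = -288/15625 m
Superposition: y = Σ y_i = -663/15625 m ≈ -0.042432 m

y(4) = -663/15625 m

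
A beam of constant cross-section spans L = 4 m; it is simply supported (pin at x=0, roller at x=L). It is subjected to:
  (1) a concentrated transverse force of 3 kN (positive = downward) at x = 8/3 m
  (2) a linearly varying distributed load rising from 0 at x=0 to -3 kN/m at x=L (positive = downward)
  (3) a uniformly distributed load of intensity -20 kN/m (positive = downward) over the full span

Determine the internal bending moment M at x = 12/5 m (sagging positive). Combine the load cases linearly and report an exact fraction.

Load 1 — point force P=3 kN at a=8/3 m (b=L-a=4/3):
  M_1 = Pbx/L  [x≤a] = 3·(4/3)·(12/5)/4 = 12/5 kN·m
Load 2 — triangular load w₀=-3 kN/m (0→w₀ over full span):
  M_2 = w₀Lx/6 - w₀x³/(6L) = (-3)·4·(12/5)/6 - (-3)·(12/5)³/(6·4) = -384/125 kN·m
Load 3 — uniform load w=-20 kN/m over full span:
  M_3 = wx(L-x)/2 = (-20)·(12/5)·(4-(12/5))/2 = -192/5 kN·m
Superposition: M = Σ M_i = -4884/125 kN·m ≈ -39.072000 kN·m

M(12/5) = -4884/125 kN·m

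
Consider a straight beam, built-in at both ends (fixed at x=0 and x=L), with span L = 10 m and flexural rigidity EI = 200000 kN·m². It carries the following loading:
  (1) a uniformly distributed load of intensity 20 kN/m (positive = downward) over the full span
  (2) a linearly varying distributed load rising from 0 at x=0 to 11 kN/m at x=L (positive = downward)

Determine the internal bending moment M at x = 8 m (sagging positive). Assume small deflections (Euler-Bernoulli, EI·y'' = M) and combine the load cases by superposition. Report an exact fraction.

Load 1 — uniform load w=20 kN/m over full span:
  M_1 = wLx/2 - wL²/12 - wx²/2 = 20·10·8/2 - 20·10²/12 - 20·8²/2 = -20/3 kN·m
Load 2 — triangular load w₀=11 kN/m (0→w₀ over full span):
  M_2 = 3w₀Lx/20 - w₀L²/30 - w₀x³/(6L) = 3·11·10·8/20 - 11·10²/30 - 11·8³/(6·10) = 22/15 kN·m
Superposition: M = Σ M_i = -26/5 kN·m ≈ -5.200000 kN·m

M(8) = -26/5 kN·m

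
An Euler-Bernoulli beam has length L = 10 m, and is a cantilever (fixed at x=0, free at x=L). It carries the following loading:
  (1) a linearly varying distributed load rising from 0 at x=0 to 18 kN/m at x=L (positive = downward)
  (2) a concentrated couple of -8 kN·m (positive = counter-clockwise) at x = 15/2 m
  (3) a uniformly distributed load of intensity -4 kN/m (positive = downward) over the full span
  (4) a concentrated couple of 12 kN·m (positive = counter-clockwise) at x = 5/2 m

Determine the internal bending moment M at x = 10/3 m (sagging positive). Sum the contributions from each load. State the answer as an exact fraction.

Load 1 — triangular load w₀=18 kN/m (0→w₀ over full span):
  M_1 = w₀Lx/2 - w₀L²/3 - w₀x³/(6L) = 18·10·(10/3)/2 - 18·10²/3 - 18·(10/3)³/(6·10) = -2800/9 kN·m
Load 2 — applied couple M₀=-8 kN·m at a=15/2 m (b=L-a=5/2):
  M_2 = M₀  [x≤a] = (-8) = -8 kN·m
Load 3 — uniform load w=-4 kN/m over full span:
  M_3 = -w(L-x)²/2 = -(-4)·(10-(10/3))²/2 = 800/9 kN·m
Load 4 — applied couple M₀=12 kN·m at a=5/2 m (b=L-a=15/2):
  M_4 = 0  [x>a] = 0 kN·m
Superposition: M = Σ M_i = -2072/9 kN·m ≈ -230.222222 kN·m

M(10/3) = -2072/9 kN·m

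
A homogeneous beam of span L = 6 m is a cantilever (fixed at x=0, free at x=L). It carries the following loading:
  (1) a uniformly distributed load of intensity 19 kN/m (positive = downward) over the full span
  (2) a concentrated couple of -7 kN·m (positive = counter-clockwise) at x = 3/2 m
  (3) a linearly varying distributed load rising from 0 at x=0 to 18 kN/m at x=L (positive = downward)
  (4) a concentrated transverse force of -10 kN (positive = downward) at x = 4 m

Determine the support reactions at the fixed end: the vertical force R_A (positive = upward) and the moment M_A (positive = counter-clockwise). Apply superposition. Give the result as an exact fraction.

Load 1 — uniform load w=19 kN/m over full span:
  R_A = wL = 19·6 = 114 kN
  M_A = wL²/2 = 19·6²/2 = 342 kN·m
Load 2 — applied couple M₀=-7 kN·m at a=3/2 m (b=L-a=9/2):
  R_A = 0 kN
  M_A = -M₀ = -(-7) = 7 kN·m
Load 3 — triangular load w₀=18 kN/m (0→w₀ over full span):
  R_A = w₀L/2 = 18·6/2 = 54 kN
  M_A = w₀L²/3 = 18·6²/3 = 216 kN·m
Load 4 — point force P=-10 kN at a=4 m (b=L-a=2):
  R_A = P = (-10) = -10 kN
  M_A = Pa = (-10)·4 = -40 kN·m
Superposition: R_A = 158 kN, M_A = 525 kN·m

R_A = 158 kN, M_A = 525 kN·m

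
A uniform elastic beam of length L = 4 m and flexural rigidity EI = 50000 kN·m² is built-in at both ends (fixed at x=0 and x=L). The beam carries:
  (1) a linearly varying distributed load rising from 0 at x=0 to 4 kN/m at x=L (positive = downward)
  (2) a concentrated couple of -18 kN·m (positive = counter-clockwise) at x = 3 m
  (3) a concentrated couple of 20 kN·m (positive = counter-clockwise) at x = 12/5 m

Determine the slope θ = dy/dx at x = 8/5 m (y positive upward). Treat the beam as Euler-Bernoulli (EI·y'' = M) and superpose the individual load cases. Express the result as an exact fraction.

θ(8/5) = 551/31250000 rad

Load 1 — triangular load w₀=4 kN/m (0→w₀ over full span):
  θ_1 = -w₀(2x(L-x)(L-2x)(x+2L)+x²(L-x)²)/(120LEI) = -4·(2·(8/5)·(4-(8/5))·(4-2·(8/5))·((8/5)+2·4)+(8/5)²·(4-(8/5))²)/(120·4·50000) = -24/1953125 rad
Load 2 — applied couple M₀=-18 kN·m at a=3 m (b=L-a=1):
  θ_2 = (R_Ax²/2 - M_Ax)/EI  [x≤a] with R_A=-81/16, M_A=-45/8 = ((-81/16)·(8/5)²/2 - (-45/8)·(8/5))/50000 = 63/1250000 rad
Load 3 — applied couple M₀=20 kN·m at a=12/5 m (b=L-a=8/5):
  θ_3 = (R_Ax²/2 - M_Ax)/EI  [x≤a] with R_A=36/5, M_A=32/5 = ((36/5)·(8/5)²/2 - (32/5)·(8/5))/50000 = -8/390625 rad
Superposition: θ = Σ θ_i = 551/31250000 rad ≈ 0.000018 rad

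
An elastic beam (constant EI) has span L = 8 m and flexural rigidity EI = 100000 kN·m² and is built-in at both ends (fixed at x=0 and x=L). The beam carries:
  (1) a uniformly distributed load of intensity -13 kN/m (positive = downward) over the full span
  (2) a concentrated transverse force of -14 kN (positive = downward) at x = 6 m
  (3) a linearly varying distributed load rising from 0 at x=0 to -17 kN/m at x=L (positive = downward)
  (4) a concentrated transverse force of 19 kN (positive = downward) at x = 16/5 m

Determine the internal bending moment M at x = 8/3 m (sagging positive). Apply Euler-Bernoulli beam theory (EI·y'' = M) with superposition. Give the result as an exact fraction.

Load 1 — uniform load w=-13 kN/m over full span:
  M_1 = wLx/2 - wL²/12 - wx²/2 = (-13)·8·(8/3)/2 - (-13)·8²/12 - (-13)·(8/3)²/2 = -208/9 kN·m
Load 2 — point force P=-14 kN at a=6 m (b=L-a=2):
  M_2 = Pb²(3a+b)x/L³ - Pab²/L²  [x≤a] = (-14)·2²·(3·6+2)·(8/3)/8³ - (-14)·6·2²/8² = -7/12 kN·m
Load 3 — triangular load w₀=-17 kN/m (0→w₀ over full span):
  M_3 = 3w₀Lx/20 - w₀L²/30 - w₀x³/(6L) = 3·(-17)·8·(8/3)/20 - (-17)·8²/30 - (-17)·(8/3)³/(6·8) = -4624/405 kN·m
Load 4 — point force P=19 kN at a=16/5 m (b=L-a=24/5):
  M_4 = Pb²(3a+b)x/L³ - Pab²/L²  [x≤a] = 19·(24/5)²·(3·(16/5)+(24/5))·(8/3)/8³ - 19·(16/5)·(24/5)²/8² = 1368/125 kN·m
Superposition: M = Σ M_i = -978793/40500 kN·m ≈ -24.167728 kN·m

M(8/3) = -978793/40500 kN·m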